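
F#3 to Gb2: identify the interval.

Descending from F#3 to Gb2 is the same interval as ascending Gb2 to F#3.
G to F spans seven letter names (G-A-B-C-D-E-F), so the interval is some kind of seventh.
A major seventh would be 11 semitones; Gb2 to F#3 is 12, one semitone wider, so the interval is augmented.

augmented 7th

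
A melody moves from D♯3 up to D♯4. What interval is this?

D to D is the same letter name, plus an octave — that makes it an octave of some quality.
The perfect octave spans 12 semitones, and D#3 to D#4 is exactly 12 semitones — so this is a perfect octave.

P8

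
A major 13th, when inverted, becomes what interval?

First reduce the compound major thirteenth to its simple form, a major sixth.
Inverted interval numbers add to nine, so a sixth pairs with a third (6 + 3 = 9).
The quality also flips — major becomes minor — giving a minor third.

m3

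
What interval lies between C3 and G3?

perfect fifth

C to G spans five letter names (C-D-E-F-G), so the interval is some kind of fifth.
The perfect fifth spans 7 semitones, and C3 to G3 is exactly 7 semitones — so this is a perfect fifth.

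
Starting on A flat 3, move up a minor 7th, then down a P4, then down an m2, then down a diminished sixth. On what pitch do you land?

E sharp 3

A minor seventh up from Ab3 is Gb4.
A perfect fourth down from Gb4 is Db4.
Db4 down a minor second → C4 (1 semitone).
A diminished sixth down from C4 is E#3.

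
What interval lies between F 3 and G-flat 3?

F to G spans two letter names (F-G) — that makes it a second of some quality.
F3 to Gb3 is 1 semitone, a half step short of the major second (2), so this is minor.

minor 2nd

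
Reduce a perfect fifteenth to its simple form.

P8

Take out an octave (7 from the number): 15 − 7 = 8.
That makes a perfect fifteenth a compound perfect octave — an octave plus a perfect octave.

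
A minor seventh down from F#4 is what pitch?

G#3

The seventh takes the letter from F down to G.
Moving 10 semitones down from F#4 (the size of a minor seventh) reaches G#3.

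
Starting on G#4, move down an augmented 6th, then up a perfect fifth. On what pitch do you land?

F4

G#4 down an augmented sixth → Bb3 (10 semitones).
Up a perfect fifth from Bb3: F4 (7 semitones up).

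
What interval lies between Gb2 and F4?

major fourteenth

G to F spans seven letter names (G-A-B-C-D-E-F), plus an octave: a fourteenth.
The major fourteenth spans 23 semitones, and Gb2 to F4 is exactly 23 semitones — so this is a major fourteenth.
(Equivalently, a compound major seventh: a major seventh plus an octave.)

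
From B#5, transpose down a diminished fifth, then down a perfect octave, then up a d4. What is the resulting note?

A diminished fifth down from B#5 is E##5.
E##5 down a perfect octave → E##4 (12 semitones).
A diminished fourth up from E##4 is A#4.

A#4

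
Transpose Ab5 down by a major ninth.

Counting two letter names plus an octave down from A lands on G.
A major ninth is 14 semitones; 14 semitones down from Ab5 gives Gb4.

Gb4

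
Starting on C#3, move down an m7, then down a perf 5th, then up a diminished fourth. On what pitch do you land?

C#3 down a minor seventh → D#2 (10 semitones).
Down a perfect fifth from D#2: G#1 (7 semitones down).
G#1 up a diminished fourth → C2 (4 semitones).

C2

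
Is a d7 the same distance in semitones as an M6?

A diminished seventh spans 9 semitones, and a major sixth also spans 9 semitones — they're enharmonic.

Yes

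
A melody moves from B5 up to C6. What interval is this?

B to C spans two letter names (B-C) — that makes it a second of some quality.
At 1 semitone, B5→C6 falls one short of a major second: minor.

m2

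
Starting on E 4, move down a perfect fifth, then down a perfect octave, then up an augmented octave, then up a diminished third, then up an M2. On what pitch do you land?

D 4

E4 down a perfect fifth → A3 (7 semitones).
A perfect octave down from A3 is A2.
An augmented octave up from A2 is A#3.
A#3 up a diminished third → C4 (2 semitones).
A major second up from C4 is D4.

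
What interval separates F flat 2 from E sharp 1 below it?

doubly diminished ninth

Descending from Fb2 to E#1 is the same interval as ascending E#1 to Fb2.
E to F spans two letter names (E-F), plus an octave — that makes it a ninth of some quality.
The major ninth is 14 semitones; here we have 11, three semitones narrower: doubly diminished.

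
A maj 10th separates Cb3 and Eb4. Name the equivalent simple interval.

Subtracting seven from the interval number removes an octave: 10 − 7 = 3.
That makes a major tenth a compound major third — an octave plus a major third.

major 3rd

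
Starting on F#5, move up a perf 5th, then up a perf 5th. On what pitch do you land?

G#6

F#5 up a perfect fifth → C#6 (7 semitones).
A perfect fifth up from C#6 is G#6.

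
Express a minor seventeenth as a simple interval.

Take out 2 octaves (14 from the number): 17 − 14 = 3.
Quality carries through unchanged, so the simple form is a minor third.

m3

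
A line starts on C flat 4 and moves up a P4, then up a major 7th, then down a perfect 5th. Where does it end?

A perfect fourth up from Cb4 is Fb4.
Up a major seventh from Fb4: Eb5 (11 semitones up).
Down a perfect fifth from Eb5: Ab4 (7 semitones down).

A flat 4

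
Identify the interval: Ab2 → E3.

A to E spans five letter names (A-B-C-D-E): a fifth.
The perfect fifth is 7 semitones; here we have 8, one semitone wider: augmented.

A5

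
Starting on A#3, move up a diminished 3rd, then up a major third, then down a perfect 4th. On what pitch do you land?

A diminished third up from A#3 is C4.
C4 up a major third → E4 (4 semitones).
Down a perfect fourth from E4: B3 (5 semitones down).

B3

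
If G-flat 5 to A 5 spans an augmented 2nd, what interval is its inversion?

Inverted interval numbers add to nine, so a second pairs with a seventh (2 + 7 = 9).
The quality also flips — augmented becomes diminished — giving a diminished seventh.

d7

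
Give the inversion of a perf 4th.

perfect 5th

Inverted interval numbers add to nine, so a fourth pairs with a fifth (4 + 5 = 9).
And perfect stays perfect under inversion, so we get a perfect fifth.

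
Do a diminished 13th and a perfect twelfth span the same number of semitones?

Yes

A diminished thirteenth = 19 semitones = a perfect twelfth; enharmonically equal.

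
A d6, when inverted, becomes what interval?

A3

Inverted interval numbers add to nine, so a sixth pairs with a third (6 + 3 = 9).
And diminished becomes augmented under inversion, so we get an augmented third.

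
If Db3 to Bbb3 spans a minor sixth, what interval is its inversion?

major third

Inverted interval numbers add to nine, so a sixth pairs with a third (6 + 3 = 9).
The quality also flips — minor becomes major — giving a major third.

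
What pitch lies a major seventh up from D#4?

C##5

The seventh takes the letter from D up to C.
A major seventh spans 11 semitones, so from D#4 the target pitch is C##5.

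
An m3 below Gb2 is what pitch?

Eb2

The third takes the letter from G down to E.
Moving 3 semitones down from Gb2 (the size of a minor third) reaches Eb2.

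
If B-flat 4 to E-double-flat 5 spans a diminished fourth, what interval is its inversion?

A5

Inverted interval numbers add to nine, so a fourth pairs with a fifth (4 + 5 = 9).
Quality inverts too: diminished becomes augmented. That makes the inversion an augmented fifth.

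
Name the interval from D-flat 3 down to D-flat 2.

perfect octave

Descending from Db3 to Db2 is the same interval as ascending Db2 to Db3.
D to D is the same letter name, plus an octave, so the interval is some kind of octave.
The perfect octave spans 12 semitones, and Db2 to Db3 is exactly 12 semitones — so this is a perfect octave.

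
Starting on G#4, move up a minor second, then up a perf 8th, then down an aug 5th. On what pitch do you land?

Up a minor second from G#4: A4 (1 semitone up).
A4 up a perfect octave → A5 (12 semitones).
An augmented fifth down from A5 is Db5.

Db5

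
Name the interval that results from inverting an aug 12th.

diminished fourth

First reduce the compound augmented twelfth to its simple form, an augmented fifth.
Inverted interval numbers add to nine, so a fifth pairs with a fourth (5 + 4 = 9).
The quality also flips — augmented becomes diminished — giving a diminished fourth.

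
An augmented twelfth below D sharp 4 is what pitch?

The twelfth's letter: D down five letter names plus an octave → G.
An augmented twelfth is 20 semitones; 20 semitones down from D#4 gives G2.

G 2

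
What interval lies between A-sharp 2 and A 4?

diminished fifteenth

A to A is the same letter name, plus 2 octaves, so the interval is some kind of fifteenth.
The perfect fifteenth is 24 semitones; here we have 23, one semitone narrower: diminished.
(Equivalently, a compound diminished octave: a diminished octave plus an octave.)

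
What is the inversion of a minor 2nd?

major 7th

Inverted interval numbers add to nine, so a second pairs with a seventh (2 + 7 = 9).
And minor becomes major under inversion, so we get a major seventh.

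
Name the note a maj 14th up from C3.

B4

Seven letters up from C (plus an octave) reaches B.
Moving 23 semitones up from C3 (the size of a major fourteenth) reaches B4.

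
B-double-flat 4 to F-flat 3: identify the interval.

Descending from Bbb4 to Fb3 is the same interval as ascending Fb3 to Bbb4.
F to B spans four letter names (F-G-A-B), plus an octave, so the interval is some kind of eleventh.
Counting semitones, Fb3→Bbb4 is 17, which is the perfect eleventh.
(Equivalently, a compound perfect fourth: a perfect fourth plus an octave.)

perfect eleventh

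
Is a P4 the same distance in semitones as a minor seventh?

No

A perfect fourth is 5 semitones but a minor seventh is 10 semitones — different sizes.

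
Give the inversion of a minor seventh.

major second

Interval numbers invert to sum to nine: 7 + 2 = 9, so a seventh inverts to a second.
The quality also flips — minor becomes major — giving a major second.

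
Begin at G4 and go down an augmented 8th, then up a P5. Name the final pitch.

Db4

Down an augmented octave from G4: Gb3 (13 semitones down).
Gb3 up a perfect fifth → Db4 (7 semitones).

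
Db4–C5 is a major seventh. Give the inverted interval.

m2

Inverted interval numbers add to nine, so a seventh pairs with a second (7 + 2 = 9).
The quality also flips — major becomes minor — giving a minor second.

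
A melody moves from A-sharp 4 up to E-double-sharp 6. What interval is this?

A to E spans five letter names (A-B-C-D-E), plus an octave: a twelfth.
A#4 to E##6 spans 20 semitones — one semitone wider than the perfect twelfth (19) — giving an augmented twelfth.
(Equivalently, a compound augmented fifth: an augmented fifth plus an octave.)

A12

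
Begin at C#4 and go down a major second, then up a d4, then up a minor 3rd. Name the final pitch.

C#4 down a major second → B3 (2 semitones).
B3 up a diminished fourth → Eb4 (4 semitones).
A minor third up from Eb4 is Gb4.

Gb4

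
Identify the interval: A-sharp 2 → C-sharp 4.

minor tenth

A to C spans three letter names (A-B-C), plus an octave: a tenth.
A#2 to C#4 is 15 semitones, a half step short of the major tenth (16), so this is minor.
(Equivalently, a compound minor third: a minor third plus an octave.)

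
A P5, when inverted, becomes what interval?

P4

Inverted interval numbers add to nine, so a fifth pairs with a fourth (5 + 4 = 9).
The quality also flips — perfect stays perfect — giving a perfect fourth.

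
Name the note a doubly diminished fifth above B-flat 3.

Counting five letter names up from B lands on F.
A doubly diminished fifth is 5 semitones; 5 semitones up from Bb3 gives Fbb4.

F-double-flat 4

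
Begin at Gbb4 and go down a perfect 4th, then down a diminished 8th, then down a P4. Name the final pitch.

Ab2

Gbb4 down a perfect fourth → Dbb4 (5 semitones).
Down a diminished octave from Dbb4: Db3 (11 semitones down).
Db3 down a perfect fourth → Ab2 (5 semitones).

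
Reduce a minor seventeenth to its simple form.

minor third

Subtracting seven from the interval number removes an octave: 17 − 14 = 3.
That makes a minor seventeenth a compound minor third — 2 octaves plus a minor third.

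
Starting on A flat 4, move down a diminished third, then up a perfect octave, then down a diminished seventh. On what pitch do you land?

G double-sharp 4

Down a diminished third from Ab4: F#4 (2 semitones down).
Up a perfect octave from F#4: F#5 (12 semitones up).
F#5 down a diminished seventh → G##4 (9 semitones).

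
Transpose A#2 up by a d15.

A4

The letter stays A (same as the start), shifted two octaves up.
A diminished fifteenth is 23 semitones; 23 semitones up from A#2 gives A4.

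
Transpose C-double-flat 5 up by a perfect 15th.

C-double-flat 7

For a fifteenth the letter name doesn't change: still C, two octaves up.
Moving 24 semitones up from Cbb5 (the size of a perfect fifteenth) reaches Cbb7.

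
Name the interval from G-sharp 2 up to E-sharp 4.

G to E spans six letter names (G-A-B-C-D-E), plus an octave: a thirteenth.
The major thirteenth spans 21 semitones, and G#2 to E#4 is exactly 21 semitones — so this is a major thirteenth.
(Equivalently, a compound major sixth: a major sixth plus an octave.)

major thirteenth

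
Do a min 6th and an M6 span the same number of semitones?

A minor sixth spans 8 semitones; a major sixth spans 9 semitones. They differ by 1.

No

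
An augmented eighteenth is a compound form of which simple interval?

A4

Each octave removed subtracts seven from the number: 18 − 14 = 4.
That makes an augmented eighteenth a compound augmented fourth — 2 octaves plus an augmented fourth.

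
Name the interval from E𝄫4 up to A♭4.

E to A spans four letter names (E-F-G-A) — that makes it a fourth of some quality.
Ebb4 to Ab4 spans 6 semitones — one semitone wider than the perfect fourth (5) — giving an augmented fourth.

augmented fourth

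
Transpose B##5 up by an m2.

C##6

The second takes the letter from B up to C.
Moving 1 semitone up from B##5 (the size of a minor second) reaches C##6.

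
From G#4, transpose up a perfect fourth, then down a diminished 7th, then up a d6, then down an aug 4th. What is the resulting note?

F4

G#4 up a perfect fourth → C#5 (5 semitones).
Down a diminished seventh from C#5: D##4 (9 semitones down).
D##4 up a diminished sixth → B4 (7 semitones).
Down an augmented fourth from B4: F4 (6 semitones down).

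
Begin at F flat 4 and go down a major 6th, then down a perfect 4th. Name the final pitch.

A major sixth down from Fb4 is Abb3.
A perfect fourth down from Abb3 is Ebb3.

E double-flat 3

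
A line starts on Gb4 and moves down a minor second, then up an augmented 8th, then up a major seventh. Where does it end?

E#6

A minor second down from Gb4 is F4.
F4 up an augmented octave → F#5 (13 semitones).
A major seventh up from F#5 is E#6.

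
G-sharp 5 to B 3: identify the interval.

major thirteenth

Descending from G#5 to B3 is the same interval as ascending B3 to G#5.
B to G spans six letter names (B-C-D-E-F-G), plus an octave — that makes it a thirteenth of some quality.
B3 to G#5 is 21 semitones, matching the major thirteenth exactly, so the quality is major.
(Equivalently, a compound major sixth: a major sixth plus an octave.)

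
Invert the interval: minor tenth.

M6

First reduce the compound minor tenth to its simple form, a minor third.
The rule of nine gives the new number: 9 − 3 = 6, so a third becomes a sixth.
The quality also flips — minor becomes major — giving a major sixth.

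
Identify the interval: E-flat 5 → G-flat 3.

Descending from Eb5 to Gb3 is the same interval as ascending Gb3 to Eb5.
G to E spans six letter names (G-A-B-C-D-E), plus an octave — that makes it a thirteenth of some quality.
Counting semitones, Gb3→Eb5 is 21, which is the major thirteenth.
(Equivalently, a compound major sixth: a major sixth plus an octave.)

major thirteenth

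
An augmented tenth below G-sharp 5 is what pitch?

Counting three letter names plus an octave down from G lands on E.
An augmented tenth spans 17 semitones, so from G#5 the target pitch is Eb4.

E-flat 4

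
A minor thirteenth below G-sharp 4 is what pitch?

Counting six letter names plus an octave down from G lands on B.
Moving 20 semitones down from G#4 (the size of a minor thirteenth) reaches B#2.

B-sharp 2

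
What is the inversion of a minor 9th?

First reduce the compound minor ninth to its simple form, a minor second.
Interval numbers invert to sum to nine: 2 + 7 = 9, so a second inverts to a seventh.
And minor becomes major under inversion, so we get a major seventh.

major seventh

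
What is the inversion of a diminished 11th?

A5

First reduce the compound diminished eleventh to its simple form, a diminished fourth.
Inverted interval numbers add to nine, so a fourth pairs with a fifth (4 + 5 = 9).
The quality also flips — diminished becomes augmented — giving an augmented fifth.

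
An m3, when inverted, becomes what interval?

major 6th

Interval numbers invert to sum to nine: 3 + 6 = 9, so a third inverts to a sixth.
The quality also flips — minor becomes major — giving a major sixth.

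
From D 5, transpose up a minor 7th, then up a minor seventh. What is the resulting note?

A minor seventh up from D5 is C6.
C6 up a minor seventh → Bb6 (10 semitones).

B flat 6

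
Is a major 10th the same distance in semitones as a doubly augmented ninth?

Both span 16 semitones: a major tenth and a doubly augmented ninth are the same chromatic distance.

Yes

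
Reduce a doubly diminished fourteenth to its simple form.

doubly diminished seventh

Each octave removed subtracts seven from the number: 14 − 7 = 7.
So a doubly diminished fourteenth is an octave plus a doubly diminished seventh. The quality is unchanged.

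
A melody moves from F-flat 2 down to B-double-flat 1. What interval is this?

P5

Descending from Fb2 to Bbb1 is the same interval as ascending Bbb1 to Fb2.
B to F spans five letter names (B-C-D-E-F) — that makes it a fifth of some quality.
The perfect fifth spans 7 semitones, and Bbb1 to Fb2 is exactly 7 semitones — so this is a perfect fifth.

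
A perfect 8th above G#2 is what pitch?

G#3

For an octave the letter name doesn't change: still G, an octave up.
A perfect octave is 12 semitones; 12 semitones up from G#2 gives G#3.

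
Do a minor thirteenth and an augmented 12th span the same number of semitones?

Yes

Both span 20 semitones: a minor thirteenth and an augmented twelfth are the same chromatic distance.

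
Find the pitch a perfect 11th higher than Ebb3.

The eleventh's letter: E up four letter names plus an octave → A.
Moving 17 semitones up from Ebb3 (the size of a perfect eleventh) reaches Abb4.

Abb4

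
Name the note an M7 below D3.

Seven letter names down from D: E.
A major seventh is 11 semitones; 11 semitones down from D3 gives Eb2.

Eb2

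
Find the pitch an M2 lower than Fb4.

Counting two letter names down from F lands on E.
Moving 2 semitones down from Fb4 (the size of a major second) reaches Ebb4.

Ebb4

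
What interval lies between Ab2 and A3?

A to A is the same letter name, plus an octave: an octave.
A perfect octave would be 12 semitones; Ab2 to A3 is 13, one semitone wider, so the interval is augmented.

augmented 8th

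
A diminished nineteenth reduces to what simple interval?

Subtracting seven from the interval number removes an octave: 19 − 14 = 5.
Quality carries through unchanged, so the simple form is a diminished fifth.

diminished 5th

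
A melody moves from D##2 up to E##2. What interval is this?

D to E spans two letter names (D-E): a second.
Counting semitones, D##2→E##2 is 2, which is the major second.

major 2nd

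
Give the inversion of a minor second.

Interval numbers invert to sum to nine: 2 + 7 = 9, so a second inverts to a seventh.
And minor becomes major under inversion, so we get a major seventh.

major 7th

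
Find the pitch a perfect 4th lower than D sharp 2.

The fourth takes the letter from D down to A.
A perfect fourth is 5 semitones; 5 semitones down from D#2 gives A#1.

A sharp 1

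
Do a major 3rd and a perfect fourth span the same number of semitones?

No

A major third spans 4 semitones; a perfect fourth spans 5 semitones. They differ by 1.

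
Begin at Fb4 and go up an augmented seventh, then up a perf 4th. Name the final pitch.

Up an augmented seventh from Fb4: E5 (12 semitones up).
A perfect fourth up from E5 is A5.

A5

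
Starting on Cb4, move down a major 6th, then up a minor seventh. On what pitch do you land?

Dbb4

Cb4 down a major sixth → Ebb3 (9 semitones).
Up a minor seventh from Ebb3: Dbb4 (10 semitones up).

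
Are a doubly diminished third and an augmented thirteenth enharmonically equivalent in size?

No

1 semitone (doubly diminished third) vs 22 semitones (augmented thirteenth): not equal.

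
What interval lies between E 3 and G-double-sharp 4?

E to G spans three letter names (E-F-G), plus an octave — that makes it a tenth of some quality.
E3 to G##4 spans 17 semitones — one semitone wider than the major tenth (16) — giving an augmented tenth.
(Equivalently, a compound augmented third: an augmented third plus an octave.)

augmented 10th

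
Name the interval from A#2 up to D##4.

A to D spans four letter names (A-B-C-D), plus an octave, so the interval is some kind of eleventh.
The perfect eleventh is 17 semitones; here we have 18, one semitone wider: augmented.
(Equivalently, a compound augmented fourth: an augmented fourth plus an octave.)

A11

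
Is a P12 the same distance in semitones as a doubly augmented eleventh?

Yes

Both span 19 semitones: a perfect twelfth and a doubly augmented eleventh are the same chromatic distance.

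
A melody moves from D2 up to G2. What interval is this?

D to G spans four letter names (D-E-F-G) — that makes it a fourth of some quality.
The perfect fourth spans 5 semitones, and D2 to G2 is exactly 5 semitones — so this is a perfect fourth.

perfect fourth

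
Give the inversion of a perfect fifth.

perfect 4th

The rule of nine gives the new number: 9 − 5 = 4, so a fifth becomes a fourth.
The quality also flips — perfect stays perfect — giving a perfect fourth.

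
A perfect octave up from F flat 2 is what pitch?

An octave keeps the letter name F, an octave up from F.
A perfect octave spans 12 semitones, so from Fb2 the target pitch is Fb3.

F flat 3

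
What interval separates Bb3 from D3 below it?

Descending from Bb3 to D3 is the same interval as ascending D3 to Bb3.
D to B spans six letter names (D-E-F-G-A-B) — that makes it a sixth of some quality.
D3 to Bb3 is 8 semitones, a half step short of the major sixth (9), so this is minor.

m6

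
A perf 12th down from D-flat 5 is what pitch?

The twelfth's letter: D down five letter names plus an octave → G.
A perfect twelfth is 19 semitones; 19 semitones down from Db5 gives Gb3.

G-flat 3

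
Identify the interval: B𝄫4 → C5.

A2

B to C spans two letter names (B-C) — that makes it a second of some quality.
The major second is 2 semitones; here we have 3, one semitone wider: augmented.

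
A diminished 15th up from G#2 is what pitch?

For a fifteenth the letter name doesn't change: still G, two octaves up.
A diminished fifteenth spans 23 semitones, so from G#2 the target pitch is G4.

G4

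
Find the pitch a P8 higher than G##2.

For an octave the letter name doesn't change: still G, an octave up.
Moving 12 semitones up from G##2 (the size of a perfect octave) reaches G##3.

G##3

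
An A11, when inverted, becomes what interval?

d5

First reduce the compound augmented eleventh to its simple form, an augmented fourth.
The rule of nine gives the new number: 9 − 4 = 5, so a fourth becomes a fifth.
And augmented becomes diminished under inversion, so we get a diminished fifth.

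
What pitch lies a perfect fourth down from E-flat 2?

Four letter names down from E: B.
Moving 5 semitones down from Eb2 (the size of a perfect fourth) reaches Bb1.

B-flat 1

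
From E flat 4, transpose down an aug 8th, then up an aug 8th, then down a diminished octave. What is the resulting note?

E 3

Down an augmented octave from Eb4: Ebb3 (13 semitones down).
An augmented octave up from Ebb3 is Eb4.
Down a diminished octave from Eb4: E3 (11 semitones down).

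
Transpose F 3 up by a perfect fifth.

The fifth takes the letter from F up to C.
A perfect fifth spans 7 semitones, so from F3 the target pitch is C4.

C 4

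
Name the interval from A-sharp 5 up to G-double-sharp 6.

A to G spans seven letter names (A-B-C-D-E-F-G) — that makes it a seventh of some quality.
A#5 to G##6 is 11 semitones, matching the major seventh exactly, so the quality is major.

M7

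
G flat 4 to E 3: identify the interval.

Descending from Gb4 to E3 is the same interval as ascending E3 to Gb4.
E to G spans three letter names (E-F-G), plus an octave: a tenth.
The major tenth is 16 semitones; here we have 14, two semitones narrower: diminished.
(Equivalently, a compound diminished third: a diminished third plus an octave.)

d10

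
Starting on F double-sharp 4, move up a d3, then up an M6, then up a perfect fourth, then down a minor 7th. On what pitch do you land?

Up a diminished third from F##4: A4 (2 semitones up).
A4 up a major sixth → F#5 (9 semitones).
F#5 up a perfect fourth → B5 (5 semitones).
B5 down a minor seventh → C#5 (10 semitones).

C sharp 5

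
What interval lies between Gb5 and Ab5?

G to A spans two letter names (G-A), so the interval is some kind of second.
The major second spans 2 semitones, and Gb5 to Ab5 is exactly 2 semitones — so this is a major second.

major second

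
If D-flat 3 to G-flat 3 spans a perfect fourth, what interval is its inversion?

The rule of nine gives the new number: 9 − 4 = 5, so a fourth becomes a fifth.
Quality inverts too: perfect stays perfect. That makes the inversion a perfect fifth.

P5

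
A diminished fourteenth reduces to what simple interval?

d7

Take out an octave (7 from the number): 14 − 7 = 7.
That makes a diminished fourteenth a compound diminished seventh — an octave plus a diminished seventh.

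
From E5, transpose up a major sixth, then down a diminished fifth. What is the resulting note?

A major sixth up from E5 is C#6.
A diminished fifth down from C#6 is F##5.

F##5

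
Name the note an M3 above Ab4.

The third takes the letter from A up to C.
A major third spans 4 semitones, so from Ab4 the target pitch is C5.

C5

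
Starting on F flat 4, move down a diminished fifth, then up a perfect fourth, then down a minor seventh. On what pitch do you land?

Down a diminished fifth from Fb4: Bb3 (6 semitones down).
Bb3 up a perfect fourth → Eb4 (5 semitones).
Eb4 down a minor seventh → F3 (10 semitones).

F 3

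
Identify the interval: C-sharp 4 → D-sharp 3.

Descending from C#4 to D#3 is the same interval as ascending D#3 to C#4.
D to C spans seven letter names (D-E-F-G-A-B-C): a seventh.
At 10 semitones, D#3→C#4 falls one short of a major seventh: minor.

minor seventh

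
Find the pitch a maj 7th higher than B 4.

The seventh takes the letter from B up to A.
A major seventh is 11 semitones; 11 semitones up from B4 gives A#5.

A sharp 5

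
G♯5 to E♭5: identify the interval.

Descending from G#5 to Eb5 is the same interval as ascending Eb5 to G#5.
E to G spans three letter names (E-F-G): a third.
The major third is 4 semitones; here we have 5, one semitone wider: augmented.

augmented 3rd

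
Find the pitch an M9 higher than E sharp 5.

F double-sharp 6

The ninth's letter: E up two letter names plus an octave → F.
Moving 14 semitones up from E#5 (the size of a major ninth) reaches F##6.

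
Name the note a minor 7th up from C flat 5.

B double-flat 5

The seventh takes the letter from C up to B.
Moving 10 semitones up from Cb5 (the size of a minor seventh) reaches Bbb5.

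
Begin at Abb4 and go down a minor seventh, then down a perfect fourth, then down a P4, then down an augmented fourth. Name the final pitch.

Down a minor seventh from Abb4: Bbb3 (10 semitones down).
A perfect fourth down from Bbb3 is Fb3.
Fb3 down a perfect fourth → Cb3 (5 semitones).
Down an augmented fourth from Cb3: Gbb2 (6 semitones down).

Gbb2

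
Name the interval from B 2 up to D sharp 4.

B to D spans three letter names (B-C-D), plus an octave: a tenth.
The major tenth spans 16 semitones, and B2 to D#4 is exactly 16 semitones — so this is a major tenth.
(Equivalently, a compound major third: a major third plus an octave.)

major 10th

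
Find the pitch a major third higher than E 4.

Counting three letter names up from E lands on G.
A major third is 4 semitones; 4 semitones up from E4 gives G#4.

G sharp 4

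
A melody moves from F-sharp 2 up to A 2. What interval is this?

F to A spans three letter names (F-G-A): a third.
A major third would be 4 semitones, but F#2 to A2 is 3 — one semitone narrower, making it a minor third.

m3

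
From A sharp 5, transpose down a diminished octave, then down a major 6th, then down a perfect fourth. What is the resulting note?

G double-sharp 3

A diminished octave down from A#5 is A##4.
A major sixth down from A##4 is C##4.
Down a perfect fourth from C##4: G##3 (5 semitones down).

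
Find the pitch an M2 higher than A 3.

B 3

Two letter names up from A: B.
Moving 2 semitones up from A3 (the size of a major second) reaches B3.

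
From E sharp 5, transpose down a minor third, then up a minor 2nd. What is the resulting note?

D sharp 5

Down a minor third from E#5: C##5 (3 semitones down).
C##5 up a minor second → D#5 (1 semitone).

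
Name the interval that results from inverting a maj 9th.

First reduce the compound major ninth to its simple form, a major second.
Inverted interval numbers add to nine, so a second pairs with a seventh (2 + 7 = 9).
The quality also flips — major becomes minor — giving a minor seventh.

minor 7th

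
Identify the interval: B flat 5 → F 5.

Descending from Bb5 to F5 is the same interval as ascending F5 to Bb5.
F to B spans four letter names (F-G-A-B) — that makes it a fourth of some quality.
The perfect fourth spans 5 semitones, and F5 to Bb5 is exactly 5 semitones — so this is a perfect fourth.

perfect fourth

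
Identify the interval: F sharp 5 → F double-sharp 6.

augmented octave

F to F is the same letter name, plus an octave, so the interval is some kind of octave.
The perfect octave is 12 semitones; here we have 13, one semitone wider: augmented.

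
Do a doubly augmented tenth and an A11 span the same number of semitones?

A doubly augmented tenth = 18 semitones = an augmented eleventh; enharmonically equal.

Yes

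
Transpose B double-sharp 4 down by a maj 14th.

C double-sharp 3

Seven letters down from B (plus an octave) reaches C.
A major fourteenth spans 23 semitones, so from B##4 the target pitch is C##3.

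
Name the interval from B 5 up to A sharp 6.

B to A spans seven letter names (B-C-D-E-F-G-A) — that makes it a seventh of some quality.
The major seventh spans 11 semitones, and B5 to A#6 is exactly 11 semitones — so this is a major seventh.

major seventh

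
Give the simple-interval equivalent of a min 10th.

Each octave removed subtracts seven from the number: 10 − 7 = 3.
That makes a minor tenth a compound minor third — an octave plus a minor third.

minor third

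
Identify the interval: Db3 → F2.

minor sixth

Descending from Db3 to F2 is the same interval as ascending F2 to Db3.
F to D spans six letter names (F-G-A-B-C-D) — that makes it a sixth of some quality.
F2 to Db3 is 8 semitones, a half step short of the major sixth (9), so this is minor.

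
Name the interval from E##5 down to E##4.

Descending from E##5 to E##4 is the same interval as ascending E##4 to E##5.
E to E is the same letter name, plus an octave: an octave.
The perfect octave spans 12 semitones, and E##4 to E##5 is exactly 12 semitones — so this is a perfect octave.

perfect 8th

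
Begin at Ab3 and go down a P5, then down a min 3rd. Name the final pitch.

Bb2

A perfect fifth down from Ab3 is Db3.
Db3 down a minor third → Bb2 (3 semitones).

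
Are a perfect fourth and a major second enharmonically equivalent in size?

A perfect fourth spans 5 semitones; a major second spans 2 semitones. They differ by 3.

No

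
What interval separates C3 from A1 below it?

Descending from C3 to A1 is the same interval as ascending A1 to C3.
A to C spans three letter names (A-B-C), plus an octave — that makes it a tenth of some quality.
A1 to C3 is 15 semitones, a half step short of the major tenth (16), so this is minor.
(Equivalently, a compound minor third: a minor third plus an octave.)

minor tenth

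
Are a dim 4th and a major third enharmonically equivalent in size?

Yes

A diminished fourth spans 4 semitones, and a major third also spans 4 semitones — they're enharmonic.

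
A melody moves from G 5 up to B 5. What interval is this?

G to B spans three letter names (G-A-B) — that makes it a third of some quality.
Counting semitones, G5→B5 is 4, which is the major third.

major third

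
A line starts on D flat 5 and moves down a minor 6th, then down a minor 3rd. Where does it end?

Down a minor sixth from Db5: F4 (8 semitones down).
Down a minor third from F4: D4 (3 semitones down).

D 4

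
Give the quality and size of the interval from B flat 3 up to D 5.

B to D spans three letter names (B-C-D), plus an octave — that makes it a tenth of some quality.
Bb3 to D5 is 16 semitones, matching the major tenth exactly, so the quality is major.
(Equivalently, a compound major third: a major third plus an octave.)

major tenth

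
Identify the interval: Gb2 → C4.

G to C spans four letter names (G-A-B-C), plus an octave: an eleventh.
The perfect eleventh is 17 semitones; here we have 18, one semitone wider: augmented.
(Equivalently, a compound augmented fourth: an augmented fourth plus an octave.)

A11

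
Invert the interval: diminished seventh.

Inverted interval numbers add to nine, so a seventh pairs with a second (7 + 2 = 9).
Quality inverts too: diminished becomes augmented. That makes the inversion an augmented second.

A2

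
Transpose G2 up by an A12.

The twelfth's letter: G up five letter names plus an octave → D.
An augmented twelfth is 20 semitones; 20 semitones up from G2 gives D#4.

D#4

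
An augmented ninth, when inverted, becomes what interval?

First reduce the compound augmented ninth to its simple form, an augmented second.
Inverted interval numbers add to nine, so a second pairs with a seventh (2 + 7 = 9).
Quality inverts too: augmented becomes diminished. That makes the inversion a diminished seventh.

diminished 7th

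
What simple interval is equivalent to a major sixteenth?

M2

Each octave removed subtracts seven from the number: 16 − 14 = 2.
So a major sixteenth is 2 octaves plus a major second. The quality is unchanged.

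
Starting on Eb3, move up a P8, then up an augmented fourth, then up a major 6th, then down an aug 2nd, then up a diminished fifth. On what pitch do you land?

Bbb5

Eb3 up a perfect octave → Eb4 (12 semitones).
Up an augmented fourth from Eb4: A4 (6 semitones up).
A major sixth up from A4 is F#5.
F#5 down an augmented second → Eb5 (3 semitones).
Up a diminished fifth from Eb5: Bbb5 (6 semitones up).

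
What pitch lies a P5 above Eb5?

Bb5

Counting five letter names up from E lands on B.
A perfect fifth is 7 semitones; 7 semitones up from Eb5 gives Bb5.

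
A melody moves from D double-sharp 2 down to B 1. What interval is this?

augmented 3rd

Descending from D##2 to B1 is the same interval as ascending B1 to D##2.
B to D spans three letter names (B-C-D), so the interval is some kind of third.
The major third is 4 semitones; here we have 5, one semitone wider: augmented.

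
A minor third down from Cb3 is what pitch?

Counting three letter names down from C lands on A.
A minor third is 3 semitones; 3 semitones down from Cb3 gives Ab2.

Ab2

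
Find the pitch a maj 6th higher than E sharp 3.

C double-sharp 4

Counting six letter names up from E lands on C.
A major sixth is 9 semitones; 9 semitones up from E#3 gives C##4.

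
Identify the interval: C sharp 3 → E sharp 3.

major third

C to E spans three letter names (C-D-E) — that makes it a third of some quality.
C#3 to E#3 is 4 semitones, matching the major third exactly, so the quality is major.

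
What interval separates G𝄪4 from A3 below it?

Descending from G##4 to A3 is the same interval as ascending A3 to G##4.
A to G spans seven letter names (A-B-C-D-E-F-G) — that makes it a seventh of some quality.
The major seventh is 11 semitones; here we have 12, one semitone wider: augmented.

augmented seventh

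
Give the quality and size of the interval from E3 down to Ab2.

augmented 5th

Descending from E3 to Ab2 is the same interval as ascending Ab2 to E3.
A to E spans five letter names (A-B-C-D-E), so the interval is some kind of fifth.
Ab2 to E3 spans 8 semitones — one semitone wider than the perfect fifth (7) — giving an augmented fifth.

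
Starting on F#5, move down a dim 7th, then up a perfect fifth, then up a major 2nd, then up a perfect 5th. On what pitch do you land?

A diminished seventh down from F#5 is G##4.
G##4 up a perfect fifth → D##5 (7 semitones).
D##5 up a major second → E##5 (2 semitones).
Up a perfect fifth from E##5: B##5 (7 semitones up).

B##5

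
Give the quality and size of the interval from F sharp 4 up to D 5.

minor sixth

F to D spans six letter names (F-G-A-B-C-D) — that makes it a sixth of some quality.
F#4 to D5 is 8 semitones, a half step short of the major sixth (9), so this is minor.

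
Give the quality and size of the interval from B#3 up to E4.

d4

B to E spans four letter names (B-C-D-E) — that makes it a fourth of some quality.
B#3 to E4 spans 4 semitones — one semitone narrower than the perfect fourth (5) — giving a diminished fourth.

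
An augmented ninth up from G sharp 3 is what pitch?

A double-sharp 4

The ninth's letter: G up two letter names plus an octave → A.
Moving 15 semitones up from G#3 (the size of an augmented ninth) reaches A##4.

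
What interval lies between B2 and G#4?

B to G spans six letter names (B-C-D-E-F-G), plus an octave: a thirteenth.
The major thirteenth spans 21 semitones, and B2 to G#4 is exactly 21 semitones — so this is a major thirteenth.
(Equivalently, a compound major sixth: a major sixth plus an octave.)

major thirteenth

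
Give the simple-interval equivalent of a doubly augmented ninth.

doubly augmented 2nd

Each octave removed subtracts seven from the number: 9 − 7 = 2.
That makes a doubly augmented ninth a compound doubly augmented second — an octave plus a doubly augmented second.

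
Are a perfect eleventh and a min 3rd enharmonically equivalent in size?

A perfect eleventh is 17 semitones but a minor third is 3 semitones — different sizes.

No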